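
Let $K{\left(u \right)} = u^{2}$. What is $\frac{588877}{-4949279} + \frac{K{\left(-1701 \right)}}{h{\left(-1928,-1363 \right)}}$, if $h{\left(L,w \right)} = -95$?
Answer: $- \frac{14320304751194}{470181505} \approx -30457.0$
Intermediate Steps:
$\frac{588877}{-4949279} + \frac{K{\left(-1701 \right)}}{h{\left(-1928,-1363 \right)}} = \frac{588877}{-4949279} + \frac{\left(-1701\right)^{2}}{-95} = 588877 \left(- \frac{1}{4949279}\right) + 2893401 \left(- \frac{1}{95}\right) = - \frac{588877}{4949279} - \frac{2893401}{95} = - \frac{14320304751194}{470181505}$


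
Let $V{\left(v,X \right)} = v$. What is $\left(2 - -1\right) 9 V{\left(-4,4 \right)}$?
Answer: $-108$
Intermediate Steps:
$\left(2 - -1\right) 9 V{\left(-4,4 \right)} = \left(2 - -1\right) 9 \left(-4\right) = \left(2 + 1\right) 9 \left(-4\right) = 3 \cdot 9 \left(-4\right) = 27 \left(-4\right) = -108$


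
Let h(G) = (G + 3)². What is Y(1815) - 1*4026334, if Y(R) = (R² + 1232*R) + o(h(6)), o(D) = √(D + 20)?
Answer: 1503971 + √101 ≈ 1.5040e+6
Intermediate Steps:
h(G) = (3 + G)²
o(D) = √(20 + D)
Y(R) = √101 + R² + 1232*R (Y(R) = (R² + 1232*R) + √(20 + (3 + 6)²) = (R² + 1232*R) + √(20 + 9²) = (R² + 1232*R) + √(20 + 81) = (R² + 1232*R) + √101 = √101 + R² + 1232*R)
Y(1815) - 1*4026334 = (√101 + 1815² + 1232*1815) - 1*4026334 = (√101 + 3294225 + 2236080) - 4026334 = (5530305 + √101) - 4026334 = 1503971 + √101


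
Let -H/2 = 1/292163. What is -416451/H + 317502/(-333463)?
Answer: 40572967917730515/666926 ≈ 6.0836e+10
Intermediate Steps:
H = -2/292163 ≈ -6.8455e-6
-416451/H + 317502/(-333463) = -416451/(-2/292163) + 317502/(-333463) = -416451*(-292163/2) + 317502*(-1/333463) = 121671573513/2 - 317502/333463 = 40572967917730515/666926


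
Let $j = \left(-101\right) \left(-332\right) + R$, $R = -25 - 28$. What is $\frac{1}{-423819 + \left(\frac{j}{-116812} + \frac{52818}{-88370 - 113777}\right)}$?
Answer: $- \frac{23613195364}{10007733783430745} \approx -2.3595 \cdot 10^{-6}$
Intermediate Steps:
$R = -53$ ($R = -25 - 28 = -53$)
$j = 33479$ ($j = \left(-101\right) \left(-332\right) - 53 = 33532 - 53 = 33479$)
$\frac{1}{-423819 + \left(\frac{j}{-116812} + \frac{52818}{-88370 - 113777}\right)} = \frac{1}{-423819 + \left(\frac{33479}{-116812} + \frac{52818}{-88370 - 113777}\right)} = \frac{1}{-423819 + \left(33479 \left(- \frac{1}{116812}\right) + \frac{52818}{-88370 - 113777}\right)} = \frac{1}{-423819 - \left(\frac{33479}{116812} - \frac{52818}{-202147}\right)} = \frac{1}{-423819 + \left(- \frac{33479}{116812} + 52818 \left(- \frac{1}{202147}\right)\right)} = \frac{1}{-423819 - \frac{12937455629}{23613195364}} = \frac{1}{- \frac{10007733783430745}{23613195364}} = - \frac{23613195364}{10007733783430745}$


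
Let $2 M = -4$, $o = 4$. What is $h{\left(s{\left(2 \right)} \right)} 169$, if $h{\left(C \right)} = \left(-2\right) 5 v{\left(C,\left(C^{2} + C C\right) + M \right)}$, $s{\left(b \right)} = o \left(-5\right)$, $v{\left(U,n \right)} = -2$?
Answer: $3380$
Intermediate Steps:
$M = -2$ ($M = \frac{1}{2} \left(-4\right) = -2$)
$s{\left(b \right)} = -20$ ($s{\left(b \right)} = 4 \left(-5\right) = -20$)
$h{\left(C \right)} = 20$ ($h{\left(C \right)} = \left(-2\right) 5 \left(-2\right) = \left(-10\right) \left(-2\right) = 20$)
$h{\left(s{\left(2 \right)} \right)} 169 = 20 \cdot 169 = 3380$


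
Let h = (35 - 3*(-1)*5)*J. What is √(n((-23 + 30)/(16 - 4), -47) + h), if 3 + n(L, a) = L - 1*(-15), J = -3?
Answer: I*√4947/6 ≈ 11.722*I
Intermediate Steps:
n(L, a) = 12 + L (n(L, a) = -3 + (L - 1*(-15)) = -3 + (L + 15) = -3 + (15 + L) = 12 + L)
h = -150 (h = (35 - 3*(-1)*5)*(-3) = (35 + 3*5)*(-3) = (35 + 15)*(-3) = 50*(-3) = -150)
√(n((-23 + 30)/(16 - 4), -47) + h) = √((12 + (-23 + 30)/(16 - 4)) - 150) = √((12 + 7/12) - 150) = √(151/12 - 150) = √(-1649/12) = I*√4947/6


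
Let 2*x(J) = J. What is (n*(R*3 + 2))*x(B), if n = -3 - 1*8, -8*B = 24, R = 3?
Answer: 363/2 ≈ 181.50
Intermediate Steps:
B = -3 (B = -⅛*24 = -3)
x(J) = J/2
n = -11 (n = -3 - 8 = -11)
(n*(R*3 + 2))*x(B) = (-11*(3*3 + 2))*((½)*(-3)) = -11*(9 + 2)*(-3/2) = -11*11*(-3/2) = -121*(-3/2) = 363/2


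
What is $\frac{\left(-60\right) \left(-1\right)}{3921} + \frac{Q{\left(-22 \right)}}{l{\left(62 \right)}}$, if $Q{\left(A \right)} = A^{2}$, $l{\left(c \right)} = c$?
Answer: $\frac{316914}{40517} \approx 7.8218$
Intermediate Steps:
$\frac{\left(-60\right) \left(-1\right)}{3921} + \frac{Q{\left(-22 \right)}}{l{\left(62 \right)}} = \frac{\left(-60\right) \left(-1\right)}{3921} + \frac{\left(-22\right)^{2}}{62} = 60 \cdot \frac{1}{3921} + 484 \cdot \frac{1}{62} = \frac{20}{1307} + \frac{242}{31} = \frac{316914}{40517}$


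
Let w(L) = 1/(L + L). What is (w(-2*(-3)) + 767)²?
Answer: 84732025/144 ≈ 5.8842e+5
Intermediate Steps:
w(L) = 1/(2*L)
(w(-2*(-3)) + 767)² = (1/(2*((-2*(-3)))) + 767)² = ((½)/6 + 767)² = ((½)*(⅙) + 767)² = (1/12 + 767)² = (9205/12)² = 84732025/144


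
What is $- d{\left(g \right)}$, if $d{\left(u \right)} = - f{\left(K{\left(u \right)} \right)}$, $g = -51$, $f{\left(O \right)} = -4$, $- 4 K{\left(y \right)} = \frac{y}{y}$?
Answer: $-4$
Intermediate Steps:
$K{\left(y \right)} = - \frac{1}{4}$ ($K{\left(y \right)} = - \frac{y \frac{1}{y}}{4} = \left(- \frac{1}{4}\right) 1 = - \frac{1}{4}$)
$d{\left(u \right)} = 4$ ($d{\left(u \right)} = \left(-1\right) \left(-4\right) = 4$)
$- d{\left(g \right)} = \left(-1\right) 4 = -4$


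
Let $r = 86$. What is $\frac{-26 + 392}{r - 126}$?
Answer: $- \frac{183}{20} \approx -9.15$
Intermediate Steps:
$\frac{-26 + 392}{r - 126} = \frac{-26 + 392}{86 - 126} = \frac{366}{-40} = 366 \left(- \frac{1}{40}\right) = - \frac{183}{20}$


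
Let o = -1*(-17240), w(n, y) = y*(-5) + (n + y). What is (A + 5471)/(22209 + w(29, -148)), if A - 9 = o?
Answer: 2272/2283 ≈ 0.99518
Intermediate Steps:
w(n, y) = n - 4*y (w(n, y) = -5*y + (n + y) = n - 4*y)
o = 17240
A = 17249 (A = 9 + 17240 = 17249)
(A + 5471)/(22209 + w(29, -148)) = (17249 + 5471)/(22209 + (29 - 4*(-148))) = 22720/(22209 + (29 + 592)) = 22720/(22209 + 621) = 22720/22830 = 22720*(1/22830) = 2272/2283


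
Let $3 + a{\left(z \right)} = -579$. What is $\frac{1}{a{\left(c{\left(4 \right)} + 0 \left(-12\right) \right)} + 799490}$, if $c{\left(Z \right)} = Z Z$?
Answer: $\frac{1}{798908} \approx 1.2517 \cdot 10^{-6}$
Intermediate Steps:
$c{\left(Z \right)} = Z^{2}$
$a{\left(z \right)} = -582$ ($a{\left(z \right)} = -3 - 579 = -582$)
$\frac{1}{a{\left(c{\left(4 \right)} + 0 \left(-12\right) \right)} + 799490} = \frac{1}{-582 + 799490} = \frac{1}{798908}$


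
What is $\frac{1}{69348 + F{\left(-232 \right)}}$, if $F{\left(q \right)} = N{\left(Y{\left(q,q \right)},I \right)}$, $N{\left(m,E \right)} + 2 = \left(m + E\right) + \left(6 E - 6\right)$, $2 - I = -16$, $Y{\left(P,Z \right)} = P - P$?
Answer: $\frac{1}{69466} \approx 1.4396 \cdot 10^{-5}$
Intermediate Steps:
$Y{\left(P,Z \right)} = 0$
$I = 18$ ($I = 2 - -16 = 2 + 16 = 18$)
$N{\left(m,E \right)} = -8 + m + 7 E$ ($N{\left(m,E \right)} = -2 + \left(\left(m + E\right) + \left(6 E - 6\right)\right) = -2 + \left(\left(E + m\right) + \left(-6 + 6 E\right)\right) = -2 + \left(-6 + m + 7 E\right) = -8 + m + 7 E$)
$F{\left(q \right)} = 118$ ($F{\left(q \right)} = -8 + 0 + 7 \cdot 18 = -8 + 0 + 126 = 118$)
$\frac{1}{69348 + F{\left(-232 \right)}} = \frac{1}{69348 + 118} = \frac{1}{69466}$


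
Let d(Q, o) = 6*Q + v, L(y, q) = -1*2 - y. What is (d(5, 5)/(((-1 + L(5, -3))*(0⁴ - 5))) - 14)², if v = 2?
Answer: 4356/25 ≈ 174.24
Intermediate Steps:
L(y, q) = -2 - y
d(Q, o) = 2 + 6*Q (d(Q, o) = 6*Q + 2 = 2 + 6*Q)
(d(5, 5)/(((-1 + L(5, -3))*(0⁴ - 5))) - 14)² = ((2 + 6*5)/(((-1 + (-2 - 1*5))*(0⁴ - 5))) - 14)² = ((2 + 30)/(((-1 + (-2 - 5))*(0 - 5))) - 14)² = (32/(((-1 - 7)*(-5))) - 14)² = (32/((-8*(-5))) - 14)² = (32/40 - 14)² = (32*(1/40) - 14)² = (⅘ - 14)² = (-66/5)² = 4356/25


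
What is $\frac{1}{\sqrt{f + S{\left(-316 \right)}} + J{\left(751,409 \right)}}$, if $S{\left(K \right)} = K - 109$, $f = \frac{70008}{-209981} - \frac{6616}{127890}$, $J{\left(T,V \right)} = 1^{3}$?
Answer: $\frac{13427235045}{5725173407878} - \frac{21 i \sqrt{173906935102058695085}}{5725173407878} \approx 0.0023453 - 0.048371 i$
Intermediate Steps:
$J{\left(T,V \right)} = 1$
$f = - \frac{5171278708}{13427235045}$ ($f = 70008 \left(- \frac{1}{209981}\right) - \frac{3308}{63945} = - \frac{70008}{209981} - \frac{3308}{63945} = - \frac{5171278708}{13427235045} \approx -0.38513$)
$S{\left(K \right)} = -109 + K$ ($S{\left(K \right)} = K - 109 = -109 + K$)
$\frac{1}{\sqrt{f + S{\left(-316 \right)}} + J{\left(751,409 \right)}} = \frac{1}{\sqrt{- \frac{5171278708}{13427235045} - 425} + 1} = \frac{1}{\sqrt{- \frac{5711746172833}{13427235045}} + 1} = \frac{1}{\frac{i \sqrt{173906935102058695085}}{639392145} + 1} = \frac{1}{1 + \frac{i \sqrt{173906935102058695085}}{639392145}}$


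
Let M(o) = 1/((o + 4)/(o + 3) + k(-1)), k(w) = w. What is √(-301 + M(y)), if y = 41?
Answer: I*√257 ≈ 16.031*I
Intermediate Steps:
M(o) = 1/(-1 + (4 + o)/(3 + o)) (M(o) = 1/((o + 4)/(o + 3) - 1) = 1/((4 + o)/(3 + o) - 1) = 1/(-1 + (4 + o)/(3 + o)))
√(-301 + M(y)) = √(-301 + (3 + 41)) = √(-301 + 44) = √(-257) = I*√257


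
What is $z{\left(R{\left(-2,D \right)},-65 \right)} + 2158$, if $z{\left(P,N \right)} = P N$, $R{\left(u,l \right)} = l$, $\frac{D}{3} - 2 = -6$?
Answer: $2938$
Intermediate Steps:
$D = -12$ ($D = 6 + 3 \left(-6\right) = 6 - 18 = -12$)
$z{\left(P,N \right)} = N P$
$z{\left(R{\left(-2,D \right)},-65 \right)} + 2158 = \left(-65\right) \left(-12\right) + 2158 = 780 + 2158 = 2938$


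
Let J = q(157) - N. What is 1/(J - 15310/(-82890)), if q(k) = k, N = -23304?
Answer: 8289/194469760 ≈ 4.2624e-5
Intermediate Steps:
J = 23461 (J = 157 - 1*(-23304) = 157 + 23304 = 23461)
1/(J - 15310/(-82890)) = 1/(23461 - 15310/(-82890)) = 1/(23461 - 15310*(-1/82890)) = 1/(23461 + 1531/8289) = 1/(194469760/8289) = 8289/194469760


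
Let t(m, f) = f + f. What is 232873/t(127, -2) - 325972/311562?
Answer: -36277840757/623124 ≈ -58219.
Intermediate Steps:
t(m, f) = 2*f
232873/t(127, -2) - 325972/311562 = 232873/((2*(-2))) - 325972/311562 = 232873/(-4) - 325972*1/311562 = 232873*(-¼) - 162986/155781 = -232873/4 - 162986/155781 = -36277840757/623124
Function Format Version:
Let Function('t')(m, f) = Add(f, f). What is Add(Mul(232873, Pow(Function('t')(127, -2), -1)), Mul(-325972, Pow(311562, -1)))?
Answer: Rational(-36277840757, 623124) ≈ -58219.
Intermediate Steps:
Function('t')(m, f) = Mul(2, f)
Add(Mul(232873, Pow(Function('t')(127, -2), -1)), Mul(-325972, Pow(311562, -1))) = Add(Mul(232873, Pow(Mul(2, -2), -1)), Mul(-325972, Pow(311562, -1))) = Add(Mul(232873, Pow(-4, -1)), Mul(-325972, Rational(1, 311562))) = Add(Mul(232873, Rational(-1, 4)), Rational(-162986, 155781)) = Add(Rational(-232873, 4), Rational(-162986, 155781)) = Rational(-36277840757, 623124)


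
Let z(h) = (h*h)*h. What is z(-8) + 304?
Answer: -208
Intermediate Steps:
z(h) = h³ (z(h) = h²*h = h³)
z(-8) + 304 = (-8)³ + 304 = -512 + 304 = -208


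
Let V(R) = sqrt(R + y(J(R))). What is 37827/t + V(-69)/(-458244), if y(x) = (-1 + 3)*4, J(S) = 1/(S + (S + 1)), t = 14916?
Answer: 12609/4972 - I*sqrt(61)/458244 ≈ 2.536 - 1.7044e-5*I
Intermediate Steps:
J(S) = 1/(1 + 2*S) (J(S) = 1/(S + (1 + S)) = 1/(1 + 2*S))
y(x) = 8 (y(x) = 2*4 = 8)
V(R) = sqrt(8 + R) (V(R) = sqrt(R + 8) = sqrt(8 + R))
37827/t + V(-69)/(-458244) = 37827/14916 + sqrt(8 - 69)/(-458244) = 37827*(1/14916) + sqrt(-61)*(-1/458244) = 12609/4972 + (I*sqrt(61))*(-1/458244) = 12609/4972 - I*sqrt(61)/458244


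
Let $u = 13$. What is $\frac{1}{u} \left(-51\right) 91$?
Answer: $-357$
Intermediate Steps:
$\frac{1}{u} \left(-51\right) 91 = \frac{1}{13} \left(-51\right) 91 = \left(- \frac{51}{13}\right) 91 = -357$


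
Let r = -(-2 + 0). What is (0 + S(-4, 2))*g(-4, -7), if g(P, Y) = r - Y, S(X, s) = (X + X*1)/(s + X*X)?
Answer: -4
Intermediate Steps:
r = 2 (r = -1*(-2) = 2)
S(X, s) = 2*X/(s + X**2) (S(X, s) = (X + X)/(s + X**2) = (2*X)/(s + X**2) = 2*X/(s + X**2))
g(P, Y) = 2 - Y
(0 + S(-4, 2))*g(-4, -7) = (0 + 2*(-4)/(2 + (-4)**2))*(2 - 1*(-7)) = (0 + 2*(-4)/(2 + 16))*(2 + 7) = (0 + 2*(-4)/18)*9 = (0 + 2*(-4)*(1/18))*9 = (0 - 4/9)*9 = -4/9*9 = -4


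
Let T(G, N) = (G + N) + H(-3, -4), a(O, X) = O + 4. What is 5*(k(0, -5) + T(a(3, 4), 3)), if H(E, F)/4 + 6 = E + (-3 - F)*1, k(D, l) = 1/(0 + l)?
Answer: -111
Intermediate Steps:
k(D, l) = 1/l
H(E, F) = -36 - 4*F + 4*E (H(E, F) = -24 + 4*(E + (-3 - F)*1) = -24 + 4*(E + (-3 - F)) = -24 + 4*(-3 + E - F) = -24 + (-12 - 4*F + 4*E) = -36 - 4*F + 4*E)
a(O, X) = 4 + O
T(G, N) = -32 + G + N (T(G, N) = (G + N) + (-36 - 4*(-4) + 4*(-3)) = (G + N) + (-36 + 16 - 12) = (G + N) - 32 = -32 + G + N)
5*(k(0, -5) + T(a(3, 4), 3)) = 5*(1/(-5) + (-32 + (4 + 3) + 3)) = 5*(-⅕ + (-32 + 7 + 3)) = 5*(-⅕ - 22) = 5*(-111/5) = -111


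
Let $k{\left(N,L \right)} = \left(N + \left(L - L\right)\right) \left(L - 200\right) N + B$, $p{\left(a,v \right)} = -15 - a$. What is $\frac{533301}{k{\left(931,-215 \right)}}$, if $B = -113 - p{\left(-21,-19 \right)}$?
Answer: $- \frac{177767}{119901978} \approx -0.0014826$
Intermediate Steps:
$B = -119$ ($B = -113 - \left(-15 - -21\right) = -113 - \left(-15 + 21\right) = -113 - 6 = -119$)
$k{\left(N,L \right)} = -119 + N^{2} \left(-200 + L\right)$ ($k{\left(N,L \right)} = \left(N + \left(L - L\right)\right) \left(L - 200\right) N - 119 = \left(N + 0\right) \left(-200 + L\right) N - 119 = N \left(-200 + L\right) N - 119 = N^{2} \left(-200 + L\right) - 119 = -119 + N^{2} \left(-200 + L\right)$)
$\frac{533301}{k{\left(931,-215 \right)}} = \frac{533301}{-119 - 200 \cdot 931^{2} - 215 \cdot 931^{2}} = \frac{533301}{-119 - 173352200 - 186353615} = \frac{533301}{-359705934} = 533301 \left(- \frac{1}{359705934}\right) = - \frac{177767}{119901978}$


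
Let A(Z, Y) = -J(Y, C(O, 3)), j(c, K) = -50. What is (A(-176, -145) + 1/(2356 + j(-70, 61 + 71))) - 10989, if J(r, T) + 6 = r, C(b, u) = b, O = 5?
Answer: -24992427/2306 ≈ -10838.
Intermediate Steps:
J(r, T) = -6 + r
A(Z, Y) = 6 - Y (A(Z, Y) = -(-6 + Y) = 6 - Y)
(A(-176, -145) + 1/(2356 + j(-70, 61 + 71))) - 10989 = ((6 - 1*(-145)) + 1/(2356 - 50)) - 10989 = ((6 + 145) + 1/2306) - 10989 = (151 + 1/2306) - 10989 = 348207/2306 - 10989 = -24992427/2306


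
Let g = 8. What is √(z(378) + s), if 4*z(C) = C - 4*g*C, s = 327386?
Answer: √1297826/2 ≈ 569.61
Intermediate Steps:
z(C) = -31*C/4 (z(C) = (C - 4*8*C)/4 = (C - 32*C)/4 = (-31*C)/4 = -31*C/4)
√(z(378) + s) = √(-31/4*378 + 327386) = √(-5859/2 + 327386) = √(648913/2) = √1297826/2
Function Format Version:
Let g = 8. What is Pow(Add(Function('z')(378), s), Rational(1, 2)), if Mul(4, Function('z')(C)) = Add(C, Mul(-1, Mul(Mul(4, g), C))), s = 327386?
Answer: Mul(Rational(1, 2), Pow(1297826, Rational(1, 2))) ≈ 569.61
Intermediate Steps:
Function('z')(C) = Mul(Rational(-31, 4), C) (Function('z')(C) = Mul(Rational(1, 4), Add(C, Mul(-1, Mul(Mul(4, 8), C)))) = Mul(Rational(1, 4), Add(C, Mul(-1, Mul(32, C)))) = Mul(Rational(1, 4), Add(C, Mul(-32, C))) = Mul(Rational(1, 4), Mul(-31, C)) = Mul(Rational(-31, 4), C))
Pow(Add(Function('z')(378), s), Rational(1, 2)) = Pow(Add(Mul(Rational(-31, 4), 378), 327386), Rational(1, 2)) = Pow(Add(Rational(-5859, 2), 327386), Rational(1, 2)) = Pow(Rational(648913, 2), Rational(1, 2)) = Mul(Rational(1, 2), Pow(1297826, Rational(1, 2)))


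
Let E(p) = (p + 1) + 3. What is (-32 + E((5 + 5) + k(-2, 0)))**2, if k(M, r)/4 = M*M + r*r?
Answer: 4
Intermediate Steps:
k(M, r) = 4*M**2 + 4*r**2 (k(M, r) = 4*(M*M + r*r) = 4*(M**2 + r**2) = 4*M**2 + 4*r**2)
E(p) = 4 + p (E(p) = (1 + p) + 3 = 4 + p)
(-32 + E((5 + 5) + k(-2, 0)))**2 = (-32 + (4 + ((5 + 5) + (4*(-2)**2 + 4*0**2))))**2 = (-32 + (4 + (10 + (4*4 + 4*0))))**2 = (-32 + (4 + (10 + (16 + 0))))**2 = (-32 + (4 + (10 + 16)))**2 = (-32 + (4 + 26))**2 = (-32 + 30)**2 = (-2)**2 = 4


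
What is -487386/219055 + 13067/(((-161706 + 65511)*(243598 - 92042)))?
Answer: -1421113791337561/638717476819620 ≈ -2.2249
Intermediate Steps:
-487386/219055 + 13067/(((-161706 + 65511)*(243598 - 92042))) = -487386*1/219055 + 13067/((-96195*151556)) = -487386/219055 + 13067/(-14578929420) = -487386/219055 + 13067*(-1/14578929420) = -487386/219055 - 13067/14578929420 = -1421113791337561/638717476819620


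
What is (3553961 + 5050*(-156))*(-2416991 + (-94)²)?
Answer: -6661344442955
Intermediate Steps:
(3553961 + 5050*(-156))*(-2416991 + (-94)²) = (3553961 - 787800)*(-2416991 + 8836) = 2766161*(-2408155) = -6661344442955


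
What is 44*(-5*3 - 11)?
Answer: -1144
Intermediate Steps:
44*(-5*3 - 11) = 44*(-15 - 11) = 44*(-26) = -1144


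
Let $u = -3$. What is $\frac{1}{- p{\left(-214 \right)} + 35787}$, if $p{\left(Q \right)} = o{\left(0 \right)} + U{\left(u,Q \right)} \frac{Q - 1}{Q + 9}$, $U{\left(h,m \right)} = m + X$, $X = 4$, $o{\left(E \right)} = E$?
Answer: $\frac{41}{1476297} \approx 2.7772 \cdot 10^{-5}$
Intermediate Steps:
$U{\left(h,m \right)} = 4 + m$ ($U{\left(h,m \right)} = m + 4 = 4 + m$)
$p{\left(Q \right)} = \frac{\left(-1 + Q\right) \left(4 + Q\right)}{9 + Q}$ ($p{\left(Q \right)} = 0 + \left(4 + Q\right) \frac{Q - 1}{Q + 9} = 0 + \left(4 + Q\right) \frac{-1 + Q}{9 + Q} = 0 + \frac{\left(-1 + Q\right) \left(4 + Q\right)}{9 + Q} = \frac{\left(-1 + Q\right) \left(4 + Q\right)}{9 + Q}$)
$\frac{1}{- p{\left(-214 \right)} + 35787} = \frac{1}{- \frac{-4 - -214 - 214 \left(4 - 214\right)}{9 - 214} + 35787} = \frac{1}{- \frac{-4 + 214 - -44940}{-205} + 35787} = \frac{1}{- \frac{\left(-1\right) \left(-4 + 214 + 44940\right)}{205} + 35787} = \frac{1}{- \frac{\left(-1\right) 45150}{205} + 35787} = \frac{1}{\left(-1\right) \left(- \frac{9030}{41}\right) + 35787} = \frac{1}{\frac{9030}{41} + 35787} = \frac{1}{\frac{1476297}{41}} = \frac{41}{1476297}$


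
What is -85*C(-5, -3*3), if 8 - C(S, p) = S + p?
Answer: -1870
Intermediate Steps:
C(S, p) = 8 - S - p (C(S, p) = 8 - (S + p) = 8 + (-S - p) = 8 - S - p)
-85*C(-5, -3*3) = -85*(8 - 1*(-5) - (-3)*3) = -85*(8 + 5 - 1*(-9)) = -85*(8 + 5 + 9) = -85*22 = -1870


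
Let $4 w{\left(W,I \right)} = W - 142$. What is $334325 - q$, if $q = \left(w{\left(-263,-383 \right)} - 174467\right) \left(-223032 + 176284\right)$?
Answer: $-8160382226$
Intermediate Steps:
$w{\left(W,I \right)} = - \frac{71}{2} + \frac{W}{4}$ ($w{\left(W,I \right)} = \frac{W - 142}{4} = \frac{-142 + W}{4} = - \frac{71}{2} + \frac{W}{4}$)
$q = 8160716551$ ($q = \left(\left(- \frac{71}{2} + \frac{1}{4} \left(-263\right)\right) - 174467\right) \left(-223032 + 176284\right) = \left(\left(- \frac{71}{2} - \frac{263}{4}\right) - 174467\right) \left(-46748\right) = \left(- \frac{405}{4} - 174467\right) \left(-46748\right) = \left(- \frac{698273}{4}\right) \left(-46748\right) = 8160716551$)
$334325 - q = 334325 - 8160716551 = -8160382226$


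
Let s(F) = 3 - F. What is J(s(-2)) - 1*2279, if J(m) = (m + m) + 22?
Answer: -2247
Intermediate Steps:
J(m) = 22 + 2*m (J(m) = 2*m + 22 = 22 + 2*m)
J(s(-2)) - 1*2279 = (22 + 2*(3 - 1*(-2))) - 1*2279 = (22 + 2*(3 + 2)) - 2279 = (22 + 2*5) - 2279 = (22 + 10) - 2279 = 32 - 2279 = -2247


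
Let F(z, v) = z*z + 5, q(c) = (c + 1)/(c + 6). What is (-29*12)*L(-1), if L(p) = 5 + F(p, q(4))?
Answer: -3828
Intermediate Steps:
q(c) = (1 + c)/(6 + c)
F(z, v) = 5 + z² (F(z, v) = z² + 5 = 5 + z²)
L(p) = 10 + p² (L(p) = 5 + (5 + p²) = 10 + p²)
(-29*12)*L(-1) = (-29*12)*(10 + (-1)²) = -348*(10 + 1) = -348*11 = -3828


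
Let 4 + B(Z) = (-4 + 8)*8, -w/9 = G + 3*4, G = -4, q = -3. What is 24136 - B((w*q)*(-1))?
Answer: 24108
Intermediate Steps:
w = -72 (w = -9*(-4 + 3*4) = -9*(-4 + 12) = -9*8 = -72)
B(Z) = 28 (B(Z) = -4 + (-4 + 8)*8 = -4 + 4*8 = -4 + 32 = 28)
24136 - B((w*q)*(-1)) = 24136 - 1*28 = 24136 - 28 = 24108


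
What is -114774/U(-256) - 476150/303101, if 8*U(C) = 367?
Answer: -278479660442/111238067 ≈ -2503.5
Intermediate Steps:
U(C) = 367/8 (U(C) = (⅛)*367 = 367/8)
-114774/U(-256) - 476150/303101 = -114774/367/8 - 476150/303101 = -114774*8/367 - 476150*1/303101 = -918192/367 - 476150/303101 = -278479660442/111238067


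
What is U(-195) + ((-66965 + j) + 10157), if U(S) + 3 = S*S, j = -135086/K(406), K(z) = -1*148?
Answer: -1322621/74 ≈ -17873.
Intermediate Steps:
K(z) = -148
j = 67543/74 (j = -135086/(-148) = -135086*(-1/148) = 67543/74 ≈ 912.74)
U(S) = -3 + S² (U(S) = -3 + S*S = -3 + S²)
U(-195) + ((-66965 + j) + 10157) = (-3 + (-195)²) + ((-66965 + 67543/74) + 10157) = (-3 + 38025) + (-4887867/74 + 10157) = 38022 - 4136249/74 = -1322621/74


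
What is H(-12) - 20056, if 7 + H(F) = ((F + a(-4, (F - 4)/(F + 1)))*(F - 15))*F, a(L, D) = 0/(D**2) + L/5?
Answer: -121051/5 ≈ -24210.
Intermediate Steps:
a(L, D) = L/5 (a(L, D) = 0/D**2 + L*(1/5) = 0 + L/5 = L/5)
H(F) = -7 + F*(-15 + F)*(-4/5 + F) (H(F) = -7 + ((F + (1/5)*(-4))*(F - 15))*F = -7 + ((F - 4/5)*(-15 + F))*F = -7 + ((-4/5 + F)*(-15 + F))*F = -7 + ((-15 + F)*(-4/5 + F))*F = -7 + F*(-15 + F)*(-4/5 + F))
H(-12) - 20056 = (-7 + (-12)**3 + 12*(-12) - 79/5*(-12)**2) - 20056 = (-7 - 1728 - 144 - 79/5*144) - 20056 = (-7 - 1728 - 144 - 11376/5) - 20056 = -20771/5 - 20056 = -121051/5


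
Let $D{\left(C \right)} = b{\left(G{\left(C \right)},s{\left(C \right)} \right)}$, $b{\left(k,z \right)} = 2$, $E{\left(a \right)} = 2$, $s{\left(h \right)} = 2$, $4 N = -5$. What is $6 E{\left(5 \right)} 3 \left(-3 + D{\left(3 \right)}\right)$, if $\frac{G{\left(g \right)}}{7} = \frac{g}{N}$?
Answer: $-36$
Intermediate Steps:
$N = - \frac{5}{4}$ ($N = \frac{1}{4} \left(-5\right) = - \frac{5}{4} \approx -1.25$)
$G{\left(g \right)} = - \frac{28 g}{5}$ ($G{\left(g \right)} = 7 \frac{g}{- \frac{5}{4}} = 7 g \left(- \frac{4}{5}\right) = 7 \left(- \frac{4 g}{5}\right) = - \frac{28 g}{5}$)
$D{\left(C \right)} = 2$
$6 E{\left(5 \right)} 3 \left(-3 + D{\left(3 \right)}\right) = 6 \cdot 2 \cdot 3 \left(-3 + 2\right) = 12 \cdot 3 \left(-1\right) = 12 \left(-3\right) = -36$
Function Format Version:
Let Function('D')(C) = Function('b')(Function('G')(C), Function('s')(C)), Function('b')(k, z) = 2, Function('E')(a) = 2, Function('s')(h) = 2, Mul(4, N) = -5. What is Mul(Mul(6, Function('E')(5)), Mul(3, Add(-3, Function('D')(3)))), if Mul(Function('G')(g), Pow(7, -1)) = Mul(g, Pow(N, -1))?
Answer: -36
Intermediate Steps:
N = Rational(-5, 4) (N = Mul(Rational(1, 4), -5) = Rational(-5, 4) ≈ -1.2500)
Function('G')(g) = Mul(Rational(-28, 5), g) (Function('G')(g) = Mul(7, Mul(g, Pow(Rational(-5, 4), -1))) = Mul(7, Mul(g, Rational(-4, 5))) = Mul(7, Mul(Rational(-4, 5), g)) = Mul(Rational(-28, 5), g))
Function('D')(C) = 2
Mul(Mul(6, Function('E')(5)), Mul(3, Add(-3, Function('D')(3)))) = Mul(Mul(6, 2), Mul(3, Add(-3, 2))) = Mul(12, Mul(3, -1)) = Mul(12, -3) = -36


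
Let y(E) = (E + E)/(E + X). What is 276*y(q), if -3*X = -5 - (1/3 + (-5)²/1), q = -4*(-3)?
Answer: 59616/199 ≈ 299.58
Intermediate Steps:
q = 12
X = 91/9 (X = -(-5 - (1/3 + (-5)²/1))/3 = -(-5 - (1*(⅓) + 25*1))/3 = -(-5 - (⅓ + 25))/3 = -(-5 - 1*76/3)/3 = -(-5 - 76/3)/3 = -⅓*(-91/3) = 91/9 ≈ 10.111)
y(E) = 2*E/(91/9 + E) (y(E) = (E + E)/(E + 91/9) = (2*E)/(91/9 + E) = 2*E/(91/9 + E))
276*y(q) = 276*(18*12/(91 + 9*12)) = 276*(18*12/(91 + 108)) = 276*(18*12/199) = 276*(18*12*(1/199)) = 276*(216/199) = 59616/199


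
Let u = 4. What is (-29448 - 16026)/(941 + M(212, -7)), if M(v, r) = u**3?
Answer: -15158/335 ≈ -45.248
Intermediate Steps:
M(v, r) = 64 (M(v, r) = 4**3 = 64)
(-29448 - 16026)/(941 + M(212, -7)) = (-29448 - 16026)/(941 + 64) = -45474/1005 = -45474*1/1005 = -15158/335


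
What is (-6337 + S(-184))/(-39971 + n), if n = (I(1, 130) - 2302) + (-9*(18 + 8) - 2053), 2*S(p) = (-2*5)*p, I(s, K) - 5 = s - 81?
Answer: 5417/44635 ≈ 0.12136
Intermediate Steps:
I(s, K) = -76 + s (I(s, K) = 5 + (s - 81) = 5 + (-81 + s) = -76 + s)
S(p) = -5*p (S(p) = ((-2*5)*p)/2 = (-10*p)/2 = -5*p)
n = -4664 (n = ((-76 + 1) - 2302) + (-9*(18 + 8) - 2053) = (-75 - 2302) + (-9*26 - 2053) = -2377 + (-234 - 2053) = -2377 - 2287 = -4664)
(-6337 + S(-184))/(-39971 + n) = (-6337 - 5*(-184))/(-39971 - 4664) = (-6337 + 920)/(-44635) = -5417*(-1/44635) = 5417/44635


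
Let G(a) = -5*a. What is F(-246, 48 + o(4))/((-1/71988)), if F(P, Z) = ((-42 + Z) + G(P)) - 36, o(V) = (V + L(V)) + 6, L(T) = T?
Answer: -87393432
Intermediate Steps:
o(V) = 6 + 2*V (o(V) = (V + V) + 6 = 2*V + 6 = 6 + 2*V)
F(P, Z) = -78 + Z - 5*P (F(P, Z) = ((-42 + Z) - 5*P) - 36 = (-42 + Z - 5*P) - 36 = -78 + Z - 5*P)
F(-246, 48 + o(4))/((-1/71988)) = (-78 + (48 + (6 + 2*4)) - 5*(-246))/((-1/71988)) = (-78 + (48 + (6 + 8)) + 1230)/((-1*1/71988)) = (-78 + (48 + 14) + 1230)/(-1/71988) = (-78 + 62 + 1230)*(-71988) = 1214*(-71988) = -87393432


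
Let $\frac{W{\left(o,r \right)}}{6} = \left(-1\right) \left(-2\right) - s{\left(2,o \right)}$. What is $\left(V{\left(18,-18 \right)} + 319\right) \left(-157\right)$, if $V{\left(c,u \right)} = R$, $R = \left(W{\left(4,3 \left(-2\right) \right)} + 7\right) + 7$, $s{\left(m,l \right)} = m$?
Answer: $-52281$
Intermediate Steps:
$W{\left(o,r \right)} = 0$ ($W{\left(o,r \right)} = 6 \left(\left(-1\right) \left(-2\right) - 2\right) = 6 \left(2 - 2\right) = 6 \cdot 0 = 0$)
$R = 14$ ($R = \left(0 + 7\right) + 7 = 7 + 7 = 14$)
$V{\left(c,u \right)} = 14$
$\left(V{\left(18,-18 \right)} + 319\right) \left(-157\right) = \left(14 + 319\right) \left(-157\right) = 333 \left(-157\right) = -52281$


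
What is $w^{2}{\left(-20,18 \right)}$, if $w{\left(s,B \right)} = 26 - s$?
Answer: $2116$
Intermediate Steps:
$w^{2}{\left(-20,18 \right)} = \left(26 - -20\right)^{2} = \left(26 + 20\right)^{2} = 46^{2} = 2116$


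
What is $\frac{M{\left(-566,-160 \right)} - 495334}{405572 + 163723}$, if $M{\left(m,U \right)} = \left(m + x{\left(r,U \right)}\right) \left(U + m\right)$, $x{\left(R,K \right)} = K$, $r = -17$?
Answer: $\frac{31742}{569295} \approx 0.055757$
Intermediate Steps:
$M{\left(m,U \right)} = \left(U + m\right)^{2}$ ($M{\left(m,U \right)} = \left(m + U\right) \left(U + m\right) = \left(U + m\right) \left(U + m\right) = \left(U + m\right)^{2}$)
$\frac{M{\left(-566,-160 \right)} - 495334}{405572 + 163723} = \frac{\left(\left(-160\right)^{2} + \left(-566\right)^{2} + 2 \left(-160\right) \left(-566\right)\right) - 495334}{405572 + 163723} = \frac{\left(25600 + 320356 + 181120\right) - 495334}{569295} = \left(527076 - 495334\right) \frac{1}{569295} = 31742 \cdot \frac{1}{569295} = \frac{31742}{569295}$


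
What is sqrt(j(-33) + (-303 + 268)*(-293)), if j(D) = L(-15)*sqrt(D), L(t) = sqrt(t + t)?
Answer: sqrt(10255 - 3*sqrt(110)) ≈ 101.11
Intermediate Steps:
L(t) = sqrt(2)*sqrt(t) (L(t) = sqrt(2*t) = sqrt(2)*sqrt(t))
j(D) = I*sqrt(30)*sqrt(D) (j(D) = (sqrt(2)*sqrt(-15))*sqrt(D) = (sqrt(2)*(I*sqrt(15)))*sqrt(D) = (I*sqrt(30))*sqrt(D) = I*sqrt(30)*sqrt(D))
sqrt(j(-33) + (-303 + 268)*(-293)) = sqrt(I*sqrt(30)*sqrt(-33) + (-303 + 268)*(-293)) = sqrt(I*sqrt(30)*(I*sqrt(33)) - 35*(-293)) = sqrt(-3*sqrt(110) + 10255) = sqrt(10255 - 3*sqrt(110))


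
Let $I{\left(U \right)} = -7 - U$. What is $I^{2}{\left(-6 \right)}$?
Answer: $1$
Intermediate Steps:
$I^{2}{\left(-6 \right)} = \left(-7 - -6\right)^{2} = \left(-7 + 6\right)^{2} = \left(-1\right)^{2} = 1$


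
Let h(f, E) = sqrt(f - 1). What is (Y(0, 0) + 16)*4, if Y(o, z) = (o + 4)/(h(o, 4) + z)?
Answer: 64 - 16*I ≈ 64.0 - 16.0*I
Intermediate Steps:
h(f, E) = sqrt(-1 + f)
Y(o, z) = (4 + o)/(z + sqrt(-1 + o)) (Y(o, z) = (o + 4)/(sqrt(-1 + o) + z) = (4 + o)/(z + sqrt(-1 + o)))
(Y(0, 0) + 16)*4 = ((4 + 0)/(0 + sqrt(-1 + 0)) + 16)*4 = (4/(0 + sqrt(-1)) + 16)*4 = (4/(0 + I) + 16)*4 = (4/I + 16)*4 = (-I*4 + 16)*4 = (-4*I + 16)*4 = (16 - 4*I)*4 = 64 - 16*I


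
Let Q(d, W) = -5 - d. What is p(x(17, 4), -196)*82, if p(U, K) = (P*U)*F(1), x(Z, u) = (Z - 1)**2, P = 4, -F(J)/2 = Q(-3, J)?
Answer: 335872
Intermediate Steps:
F(J) = 4 (F(J) = -2*(-5 - 1*(-3)) = -2*(-5 + 3) = -2*(-2) = 4)
x(Z, u) = (-1 + Z)**2
p(U, K) = 16*U (p(U, K) = (4*U)*4 = 16*U)
p(x(17, 4), -196)*82 = (16*(-1 + 17)**2)*82 = (16*16**2)*82 = (16*256)*82 = 4096*82 = 335872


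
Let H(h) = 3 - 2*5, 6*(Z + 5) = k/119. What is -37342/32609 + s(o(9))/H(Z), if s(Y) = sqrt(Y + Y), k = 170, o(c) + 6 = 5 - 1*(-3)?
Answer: -326612/228263 ≈ -1.4309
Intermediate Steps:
o(c) = 2 (o(c) = -6 + (5 - 1*(-3)) = -6 + (5 + 3) = -6 + 8 = 2)
Z = -100/21 (Z = -5 + (170/119)/6 = -5 + (170*(1/119))/6 = -5 + (1/6)*(10/7) = -5 + 5/21 = -100/21 ≈ -4.7619)
s(Y) = sqrt(2)*sqrt(Y) (s(Y) = sqrt(2*Y) = sqrt(2)*sqrt(Y))
H(h) = -7 (H(h) = 3 - 10 = -7)
-37342/32609 + s(o(9))/H(Z) = -37342/32609 + (sqrt(2)*sqrt(2))/(-7) = -37342*1/32609 + 2*(-1/7) = -37342/32609 - 2/7 = -326612/228263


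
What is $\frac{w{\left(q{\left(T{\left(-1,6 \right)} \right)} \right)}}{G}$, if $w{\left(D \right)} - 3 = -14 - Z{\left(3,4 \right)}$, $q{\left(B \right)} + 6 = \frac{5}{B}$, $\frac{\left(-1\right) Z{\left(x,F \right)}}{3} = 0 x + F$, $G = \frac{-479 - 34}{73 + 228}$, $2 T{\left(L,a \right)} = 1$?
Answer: $- \frac{301}{513} \approx -0.58674$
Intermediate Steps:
$T{\left(L,a \right)} = \frac{1}{2}$ ($T{\left(L,a \right)} = \frac{1}{2} \cdot 1 = \frac{1}{2}$)
$G = - \frac{513}{301} \approx -1.7043$
$Z{\left(x,F \right)} = - 3 F$ ($Z{\left(x,F \right)} = - 3 \left(0 x + F\right) = - 3 \left(0 + F\right) = - 3 F$)
$q{\left(B \right)} = -6 + \frac{5}{B}$
$w{\left(D \right)} = 1$ ($w{\left(D \right)} = 3 - \left(14 - 12\right) = 3 - 2 = 1$)
$\frac{w{\left(q{\left(T{\left(-1,6 \right)} \right)} \right)}}{G} = 1 \frac{1}{- \frac{513}{301}} = 1 \left(- \frac{301}{513}\right) = - \frac{301}{513}$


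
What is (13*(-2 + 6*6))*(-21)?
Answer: -9282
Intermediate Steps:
(13*(-2 + 6*6))*(-21) = (13*(-2 + 36))*(-21) = (13*34)*(-21) = 442*(-21) = -9282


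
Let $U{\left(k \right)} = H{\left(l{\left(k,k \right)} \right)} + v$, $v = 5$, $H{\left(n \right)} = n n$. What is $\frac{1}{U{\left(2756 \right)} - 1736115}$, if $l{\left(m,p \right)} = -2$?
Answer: $- \frac{1}{1736106} \approx -5.76 \cdot 10^{-7}$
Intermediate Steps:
$H{\left(n \right)} = n^{2}$
$U{\left(k \right)} = 9$ ($U{\left(k \right)} = \left(-2\right)^{2} + 5 = 4 + 5 = 9$)
$\frac{1}{U{\left(2756 \right)} - 1736115} = \frac{1}{9 - 1736115} = \frac{1}{-1736106} = - \frac{1}{1736106}$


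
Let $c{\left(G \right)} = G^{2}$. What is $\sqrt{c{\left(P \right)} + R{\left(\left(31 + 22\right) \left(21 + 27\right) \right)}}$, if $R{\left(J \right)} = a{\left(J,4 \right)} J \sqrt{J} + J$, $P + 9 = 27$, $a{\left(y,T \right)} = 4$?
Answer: $2 \sqrt{717 + 10176 \sqrt{159}} \approx 718.42$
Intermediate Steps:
$P = 18$ ($P = -9 + 27 = 18$)
$R{\left(J \right)} = J + 4 J^{\frac{3}{2}}$ ($R{\left(J \right)} = 4 J \sqrt{J} + J = 4 J^{\frac{3}{2}} + J = J + 4 J^{\frac{3}{2}}$)
$\sqrt{c{\left(P \right)} + R{\left(\left(31 + 22\right) \left(21 + 27\right) \right)}} = \sqrt{18^{2} + \left(\left(31 + 22\right) \left(21 + 27\right) + 4 \left(\left(31 + 22\right) \left(21 + 27\right)\right)^{\frac{3}{2}}\right)} = \sqrt{324 + \left(53 \cdot 48 + 4 \left(53 \cdot 48\right)^{\frac{3}{2}}\right)} = \sqrt{324 + \left(2544 + 4 \cdot 2544^{\frac{3}{2}}\right)} = \sqrt{324 + \left(2544 + 4 \cdot 10176 \sqrt{159}\right)} = \sqrt{324 + \left(2544 + 40704 \sqrt{159}\right)} = \sqrt{2868 + 40704 \sqrt{159}}$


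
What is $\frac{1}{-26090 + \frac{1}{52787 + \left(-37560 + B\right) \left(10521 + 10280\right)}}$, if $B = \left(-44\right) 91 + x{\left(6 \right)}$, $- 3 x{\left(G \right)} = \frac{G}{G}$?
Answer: $- \frac{2593580732}{67666521297883} \approx -3.8329 \cdot 10^{-5}$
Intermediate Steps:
$x{\left(G \right)} = - \frac{1}{3}$ ($x{\left(G \right)} = - \frac{G \frac{1}{G}}{3} = \left(- \frac{1}{3}\right) 1 = - \frac{1}{3}$)
$B = - \frac{12013}{3}$ ($B = \left(-44\right) 91 - \frac{1}{3} = -4004 - \frac{1}{3} = - \frac{12013}{3} \approx -4004.3$)
$\frac{1}{-26090 + \frac{1}{52787 + \left(-37560 + B\right) \left(10521 + 10280\right)}} = \frac{1}{-26090 + \frac{1}{52787 + \left(-37560 - \frac{12013}{3}\right) \left(10521 + 10280\right)}} = \frac{1}{-26090 + \frac{1}{52787 - \frac{2593739093}{3}}} = \frac{1}{-26090 + \frac{1}{- \frac{2593580732}{3}}} = \frac{1}{-26090 - \frac{3}{2593580732}} = \frac{1}{- \frac{67666521297883}{2593580732}} = - \frac{2593580732}{67666521297883}$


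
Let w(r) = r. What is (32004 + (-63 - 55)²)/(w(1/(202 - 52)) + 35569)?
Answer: 6889200/5335351 ≈ 1.2912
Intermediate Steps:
(32004 + (-63 - 55)²)/(w(1/(202 - 52)) + 35569) = (32004 + (-63 - 55)²)/(1/(202 - 52) + 35569) = (32004 + (-118)²)/(1/150 + 35569) = (32004 + 13924)/(1/150 + 35569) = 45928/(5335351/150) = 45928*(150/5335351) = 6889200/5335351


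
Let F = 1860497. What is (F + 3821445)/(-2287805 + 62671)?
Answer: -2840971/1112567 ≈ -2.5535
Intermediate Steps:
(F + 3821445)/(-2287805 + 62671) = (1860497 + 3821445)/(-2287805 + 62671) = 5681942/(-2225134) = 5681942*(-1/2225134) = -2840971/1112567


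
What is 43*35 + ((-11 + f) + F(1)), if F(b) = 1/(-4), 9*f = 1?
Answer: 53779/36 ≈ 1493.9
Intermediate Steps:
f = ⅑ (f = (⅑)*1 = ⅑ ≈ 0.11111)
F(b) = -¼ (F(b) = 1*(-¼) = -¼)
43*35 + ((-11 + f) + F(1)) = 43*35 + ((-11 + ⅑) - ¼) = 1505 + (-98/9 - ¼) = 1505 - 401/36 = 53779/36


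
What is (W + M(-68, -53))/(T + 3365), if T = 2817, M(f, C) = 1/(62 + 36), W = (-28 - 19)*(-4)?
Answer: 1675/55076 ≈ 0.030413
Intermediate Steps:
W = 188 (W = -47*(-4) = 188)
M(f, C) = 1/98
(W + M(-68, -53))/(T + 3365) = (188 + 1/98)/(2817 + 3365) = (18425/98)/6182 = (18425/98)*(1/6182) = 1675/55076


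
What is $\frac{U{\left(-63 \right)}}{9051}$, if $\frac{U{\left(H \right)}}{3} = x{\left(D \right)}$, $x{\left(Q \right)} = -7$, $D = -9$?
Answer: $- \frac{1}{431} \approx -0.0023202$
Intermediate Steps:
$U{\left(H \right)} = -21$ ($U{\left(H \right)} = 3 \left(-7\right) = -21$)
$\frac{U{\left(-63 \right)}}{9051} = - \frac{21}{9051} = \left(-21\right) \frac{1}{9051} = - \frac{1}{431}$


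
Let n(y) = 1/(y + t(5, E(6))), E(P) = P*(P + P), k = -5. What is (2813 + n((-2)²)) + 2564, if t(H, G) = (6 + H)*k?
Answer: 274226/51 ≈ 5377.0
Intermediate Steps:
E(P) = 2*P² (E(P) = P*(2*P) = 2*P²)
t(H, G) = -30 - 5*H (t(H, G) = (6 + H)*(-5) = -30 - 5*H)
n(y) = 1/(-55 + y) (n(y) = 1/(y + (-30 - 5*5)) = 1/(y + (-30 - 25)) = 1/(y - 55) = 1/(-55 + y))
(2813 + n((-2)²)) + 2564 = (2813 + 1/(-55 + (-2)²)) + 2564 = (2813 + 1/(-55 + 4)) + 2564 = (2813 + 1/(-51)) + 2564 = (2813 - 1/51) + 2564 = 143462/51 + 2564 = 274226/51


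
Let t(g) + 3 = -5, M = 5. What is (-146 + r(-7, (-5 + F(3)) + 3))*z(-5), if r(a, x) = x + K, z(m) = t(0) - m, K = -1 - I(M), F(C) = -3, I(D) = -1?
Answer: 453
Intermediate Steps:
t(g) = -8 (t(g) = -3 - 5 = -8)
K = 0 (K = -1 - 1*(-1) = -1 + 1 = 0)
z(m) = -8 - m
r(a, x) = x (r(a, x) = x + 0 = x)
(-146 + r(-7, (-5 + F(3)) + 3))*z(-5) = (-146 + ((-5 - 3) + 3))*(-8 - 1*(-5)) = (-146 + (-8 + 3))*(-8 + 5) = (-146 - 5)*(-3) = -151*(-3) = 453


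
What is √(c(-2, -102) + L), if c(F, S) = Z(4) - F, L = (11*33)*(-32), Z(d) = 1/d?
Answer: I*√46455/2 ≈ 107.77*I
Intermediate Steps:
L = -11616 (L = 363*(-32) = -11616)
c(F, S) = ¼ - F (c(F, S) = 1/4 - F = ¼ - F)
√(c(-2, -102) + L) = √((¼ - 1*(-2)) - 11616) = √((¼ + 2) - 11616) = √(9/4 - 11616) = √(-46455/4) = I*√46455/2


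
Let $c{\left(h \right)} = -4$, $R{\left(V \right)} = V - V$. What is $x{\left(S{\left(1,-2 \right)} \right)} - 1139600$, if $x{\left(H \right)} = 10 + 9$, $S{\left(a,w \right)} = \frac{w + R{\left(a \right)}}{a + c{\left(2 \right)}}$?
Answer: $-1139581$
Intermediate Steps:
$R{\left(V \right)} = 0$
$S{\left(a,w \right)} = \frac{w}{-4 + a}$ ($S{\left(a,w \right)} = \frac{w + 0}{a - 4} = \frac{w}{-4 + a}$)
$x{\left(H \right)} = 19$
$x{\left(S{\left(1,-2 \right)} \right)} - 1139600 = 19 - 1139600 = -1139581$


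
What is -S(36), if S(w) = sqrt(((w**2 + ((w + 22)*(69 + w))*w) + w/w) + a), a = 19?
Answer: -2*sqrt(55139) ≈ -469.63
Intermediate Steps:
S(w) = sqrt(20 + w**2 + w*(22 + w)*(69 + w)) (S(w) = sqrt(((w**2 + ((w + 22)*(69 + w))*w) + w/w) + 19) = sqrt(((w**2 + ((22 + w)*(69 + w))*w) + 1) + 19) = sqrt(((w**2 + w*(22 + w)*(69 + w)) + 1) + 19) = sqrt((1 + w**2 + w*(22 + w)*(69 + w)) + 19) = sqrt(20 + w**2 + w*(22 + w)*(69 + w)))
-S(36) = -sqrt(20 + 36**3 + 92*36**2 + 1518*36) = -sqrt(20 + 46656 + 92*1296 + 54648) = -sqrt(20 + 46656 + 119232 + 54648) = -sqrt(220556) = -2*sqrt(55139)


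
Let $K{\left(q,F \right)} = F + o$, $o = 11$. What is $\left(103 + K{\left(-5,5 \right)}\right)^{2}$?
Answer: $14161$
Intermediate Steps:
$K{\left(q,F \right)} = 11 + F$ ($K{\left(q,F \right)} = F + 11 = 11 + F$)
$\left(103 + K{\left(-5,5 \right)}\right)^{2} = \left(103 + \left(11 + 5\right)\right)^{2} = \left(103 + 16\right)^{2} = 119^{2} = 14161$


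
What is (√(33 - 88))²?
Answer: -55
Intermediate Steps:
(√(33 - 88))² = (√(-55))² = (I*√55)² = -55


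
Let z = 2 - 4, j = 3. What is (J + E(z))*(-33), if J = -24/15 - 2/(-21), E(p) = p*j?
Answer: 8668/35 ≈ 247.66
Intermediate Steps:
z = -2
E(p) = 3*p (E(p) = p*3 = 3*p)
J = -158/105 (J = -24*1/15 - 2*(-1/21) = -8/5 + 2/21 = -158/105 ≈ -1.5048)
(J + E(z))*(-33) = (-158/105 + 3*(-2))*(-33) = (-158/105 - 6)*(-33) = -788/105*(-33) = 8668/35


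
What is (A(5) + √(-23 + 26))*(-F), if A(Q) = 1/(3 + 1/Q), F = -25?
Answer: 125/16 + 25*√3 ≈ 51.114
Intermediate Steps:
(A(5) + √(-23 + 26))*(-F) = (5/(1 + 3*5) + √(-23 + 26))*(-1*(-25)) = (5/(1 + 15) + √3)*25 = (5/16 + √3)*25 = 125/16 + 25*√3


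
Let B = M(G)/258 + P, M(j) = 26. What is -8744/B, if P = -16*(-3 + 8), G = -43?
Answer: 1127976/10307 ≈ 109.44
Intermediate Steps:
P = -80 (P = -16*5 = -80)
B = -10307/129 (B = 26/258 - 80 = 26*(1/258) - 80 = 13/129 - 80 = -10307/129 ≈ -79.899)
-8744/B = -8744/(-10307/129) = -8744*(-129/10307) = 1127976/10307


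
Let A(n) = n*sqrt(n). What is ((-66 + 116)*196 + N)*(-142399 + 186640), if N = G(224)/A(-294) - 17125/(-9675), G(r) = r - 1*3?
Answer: 55939573895/129 + 3259087*I*sqrt(6)/4116 ≈ 4.3364e+8 + 1939.5*I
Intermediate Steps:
A(n) = n**(3/2)
G(r) = -3 + r (G(r) = r - 3 = -3 + r)
N = 685/387 + 221*I*sqrt(6)/12348 (N = (-3 + 224)/((-294)**(3/2)) - 17125/(-9675) = 221/((-2058*I*sqrt(6))) - 17125*(-1/9675) = 221*(I*sqrt(6)/12348) + 685/387 = 221*I*sqrt(6)/12348 + 685/387 = 685/387 + 221*I*sqrt(6)/12348 ≈ 1.77 + 0.04384*I)
((-66 + 116)*196 + N)*(-142399 + 186640) = ((-66 + 116)*196 + (685/387 + 221*I*sqrt(6)/12348))*(-142399 + 186640) = (50*196 + (685/387 + 221*I*sqrt(6)/12348))*44241 = (9800 + (685/387 + 221*I*sqrt(6)/12348))*44241 = (3793285/387 + 221*I*sqrt(6)/12348)*44241 = 55939573895/129 + 3259087*I*sqrt(6)/4116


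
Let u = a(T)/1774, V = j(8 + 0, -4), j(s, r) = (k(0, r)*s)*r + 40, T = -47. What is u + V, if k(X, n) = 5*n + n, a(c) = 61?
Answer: 1433453/1774 ≈ 808.03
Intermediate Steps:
k(X, n) = 6*n
j(s, r) = 40 + 6*s*r² (j(s, r) = ((6*r)*s)*r + 40 = (6*r*s)*r + 40 = 6*s*r² + 40 = 40 + 6*s*r²)
V = 808 (V = 40 + 6*(8 + 0)*(-4)² = 40 + 6*8*16 = 40 + 768 = 808)
u = 61/1774 ≈ 0.034386
u + V = 61/1774 + 808 = 1433453/1774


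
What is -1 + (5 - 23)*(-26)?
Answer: 467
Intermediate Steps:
-1 + (5 - 23)*(-26) = -1 - 18*(-26) = -1 + 468 = 467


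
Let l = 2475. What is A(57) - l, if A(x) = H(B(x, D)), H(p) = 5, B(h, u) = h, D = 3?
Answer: -2470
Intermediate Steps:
A(x) = 5
A(57) - l = 5 - 1*2475 = 5 - 2475 = -2470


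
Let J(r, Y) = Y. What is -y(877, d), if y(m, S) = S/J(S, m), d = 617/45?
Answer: -617/39465 ≈ -0.015634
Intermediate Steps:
d = 617/45 (d = 617*(1/45) = 617/45 ≈ 13.711)
y(m, S) = S/m
-y(877, d) = -617/(45*877) = -1*617/39465 = -617/39465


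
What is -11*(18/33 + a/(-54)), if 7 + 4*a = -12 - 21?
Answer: -217/27 ≈ -8.0370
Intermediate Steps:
a = -10 (a = -7/4 + (-12 - 21)/4 = -7/4 + (¼)*(-33) = -7/4 - 33/4 = -10)
-11*(18/33 + a/(-54)) = -11*(18/33 - 10/(-54)) = -11*(18*(1/33) - 10*(-1/54)) = -11*(6/11 + 5/27) = -11*217/297 = -217/27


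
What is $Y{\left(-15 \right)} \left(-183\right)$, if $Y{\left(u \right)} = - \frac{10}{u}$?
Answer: $-122$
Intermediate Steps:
$Y{\left(-15 \right)} \left(-183\right) = - \frac{10}{-15} \left(-183\right) = \left(-10\right) \left(- \frac{1}{15}\right) \left(-183\right) = \frac{2}{3} \left(-183\right) = -122$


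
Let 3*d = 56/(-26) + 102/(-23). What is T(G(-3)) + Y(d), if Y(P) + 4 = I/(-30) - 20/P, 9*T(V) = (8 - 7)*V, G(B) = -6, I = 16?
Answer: 3848/985 ≈ 3.9066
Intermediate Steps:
T(V) = V/9 (T(V) = ((8 - 7)*V)/9 = (1*V)/9 = V/9)
d = -1970/897 (d = (56/(-26) + 102/(-23))/3 = (56*(-1/26) + 102*(-1/23))/3 = (-28/13 - 102/23)/3 = (⅓)*(-1970/299) = -1970/897 ≈ -2.1962)
Y(P) = -68/15 - 20/P (Y(P) = -4 + (16/(-30) - 20/P) = -4 + (16*(-1/30) - 20/P) = -4 + (-8/15 - 20/P) = -68/15 - 20/P)
T(G(-3)) + Y(d) = (⅑)*(-6) + (-68/15 - 20/(-1970/897)) = -⅔ + (-68/15 - 20*(-897/1970)) = -⅔ + (-68/15 + 1794/197) = -⅔ + 13514/2955 = 3848/985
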